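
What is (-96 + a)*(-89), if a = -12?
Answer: 9612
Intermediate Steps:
(-96 + a)*(-89) = (-96 - 12)*(-89) = -108*(-89) = 9612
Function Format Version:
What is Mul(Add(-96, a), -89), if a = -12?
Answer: 9612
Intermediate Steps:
Mul(Add(-96, a), -89) = Mul(Add(-96, -12), -89) = Mul(-108, -89) = 9612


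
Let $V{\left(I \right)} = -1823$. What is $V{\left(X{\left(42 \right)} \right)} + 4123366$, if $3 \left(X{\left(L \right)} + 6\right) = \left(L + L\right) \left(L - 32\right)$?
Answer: $4121543$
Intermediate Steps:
$X{\left(L \right)} = -6 + \frac{2 L \left(-32 + L\right)}{3}$ ($X{\left(L \right)} = -6 + \frac{\left(L + L\right) \left(L - 32\right)}{3} = -6 + \frac{2 L \left(-32 + L\right)}{3}$)
$V{\left(X{\left(42 \right)} \right)} + 4123366 = -1823 + 4123366 = 4121543$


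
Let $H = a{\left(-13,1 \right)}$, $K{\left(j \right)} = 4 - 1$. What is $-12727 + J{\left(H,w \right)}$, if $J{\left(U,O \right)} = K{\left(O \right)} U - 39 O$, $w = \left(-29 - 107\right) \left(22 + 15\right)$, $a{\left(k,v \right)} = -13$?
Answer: $183482$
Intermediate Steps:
$K{\left(j \right)} = 3$
$H = -13$
$w = -5032$ ($w = \left(-136\right) 37 = -5032$)
$J{\left(U,O \right)} = - 39 O + 3 U$ ($J{\left(U,O \right)} = 3 U - 39 O = - 39 O + 3 U$)
$-12727 + J{\left(H,w \right)} = -12727 + \left(\left(-39\right) \left(-5032\right) + 3 \left(-13\right)\right) = -12727 + \left(196248 - 39\right) = -12727 + 196209 = 183482$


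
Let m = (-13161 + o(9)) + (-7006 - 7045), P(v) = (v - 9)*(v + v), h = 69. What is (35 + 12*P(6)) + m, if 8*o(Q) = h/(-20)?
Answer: -4417509/160 ≈ -27609.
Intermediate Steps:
P(v) = 2*v*(-9 + v) (P(v) = (-9 + v)*(2*v) = 2*v*(-9 + v))
o(Q) = -69/160 (o(Q) = (69/(-20))/8 = (69*(-1/20))/8 = (⅛)*(-69/20) = -69/160)
m = -4353989/160 (m = (-13161 - 69/160) + (-7006 - 7045) = -2105829/160 - 14051 = -4353989/160 ≈ -27212.)
(35 + 12*P(6)) + m = (35 + 12*(2*6*(-9 + 6))) - 4353989/160 = (35 + 12*(2*6*(-3))) - 4353989/160 = (35 + 12*(-36)) - 4353989/160 = (35 - 432) - 4353989/160 = -397 - 4353989/160 = -4417509/160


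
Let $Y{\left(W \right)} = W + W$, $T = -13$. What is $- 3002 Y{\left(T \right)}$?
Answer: $78052$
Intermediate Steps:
$Y{\left(W \right)} = 2 W$
$- 3002 Y{\left(T \right)} = - 3002 \cdot 2 \left(-13\right) = \left(-3002\right) \left(-26\right) = 78052$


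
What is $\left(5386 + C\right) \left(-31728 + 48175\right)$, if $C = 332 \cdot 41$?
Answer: $312460106$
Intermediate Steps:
$C = 13612$
$\left(5386 + C\right) \left(-31728 + 48175\right) = \left(5386 + 13612\right) \left(-31728 + 48175\right) = 18998 \cdot 16447 = 312460106$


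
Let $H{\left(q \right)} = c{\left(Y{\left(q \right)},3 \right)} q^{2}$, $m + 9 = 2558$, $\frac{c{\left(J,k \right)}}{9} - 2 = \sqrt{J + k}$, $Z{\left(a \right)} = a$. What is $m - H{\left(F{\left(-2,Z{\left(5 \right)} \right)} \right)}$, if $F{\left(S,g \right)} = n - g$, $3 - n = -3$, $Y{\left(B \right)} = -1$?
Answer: $2531 - 9 \sqrt{2} \approx 2518.3$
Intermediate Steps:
$n = 6$ ($n = 3 - -3 = 3 + 3 = 6$)
$c{\left(J,k \right)} = 18 + 9 \sqrt{J + k}$
$m = 2549$ ($m = -9 + 2558 = 2549$)
$F{\left(S,g \right)} = 6 - g$
$H{\left(q \right)} = q^{2} \left(18 + 9 \sqrt{2}\right)$ ($H{\left(q \right)} = \left(18 + 9 \sqrt{-1 + 3}\right) q^{2} = \left(18 + 9 \sqrt{2}\right) q^{2} = q^{2} \left(18 + 9 \sqrt{2}\right)$)
$m - H{\left(F{\left(-2,Z{\left(5 \right)} \right)} \right)} = 2549 - 9 \left(6 - 5\right)^{2} \left(2 + \sqrt{2}\right) = 2549 - 9 \cdot 1^{2} \left(2 + \sqrt{2}\right) = 2549 - 9 \cdot 1 \left(2 + \sqrt{2}\right) = 2549 - \left(18 + 9 \sqrt{2}\right) = 2531 - 9 \sqrt{2}$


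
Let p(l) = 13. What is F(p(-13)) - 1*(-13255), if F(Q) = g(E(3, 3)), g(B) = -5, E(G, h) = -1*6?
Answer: 13250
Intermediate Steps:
E(G, h) = -6
F(Q) = -5
F(p(-13)) - 1*(-13255) = -5 - 1*(-13255) = -5 + 13255 = 13250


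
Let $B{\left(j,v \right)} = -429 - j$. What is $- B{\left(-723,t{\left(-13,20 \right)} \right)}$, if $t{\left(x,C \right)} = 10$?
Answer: $-294$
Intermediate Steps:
$- B{\left(-723,t{\left(-13,20 \right)} \right)} = - (-429 - -723) = - (-429 + 723) = \left(-1\right) 294 = -294$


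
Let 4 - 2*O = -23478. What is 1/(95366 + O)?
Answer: 1/107107 ≈ 9.3365e-6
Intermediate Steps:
O = 11741 (O = 2 - ½*(-23478) = 2 + 11739 = 11741)
1/(95366 + O) = 1/(95366 + 11741) = 1/107107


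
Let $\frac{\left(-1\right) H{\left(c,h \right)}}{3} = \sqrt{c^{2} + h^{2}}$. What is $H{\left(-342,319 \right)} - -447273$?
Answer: $447273 - 15 \sqrt{8749} \approx 4.4587 \cdot 10^{5}$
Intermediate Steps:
$H{\left(c,h \right)} = - 3 \sqrt{c^{2} + h^{2}}$
$H{\left(-342,319 \right)} - -447273 = - 3 \sqrt{\left(-342\right)^{2} + 319^{2}} - -447273 = - 3 \sqrt{116964 + 101761} + 447273 = - 3 \sqrt{218725} + 447273 = - 3 \cdot 5 \sqrt{8749} + 447273 = - 15 \sqrt{8749} + 447273 = 447273 - 15 \sqrt{8749}$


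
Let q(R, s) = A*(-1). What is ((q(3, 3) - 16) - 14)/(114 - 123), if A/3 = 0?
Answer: 10/3 ≈ 3.3333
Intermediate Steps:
A = 0 (A = 3*0 = 0)
q(R, s) = 0 (q(R, s) = 0*(-1) = 0)
((q(3, 3) - 16) - 14)/(114 - 123) = ((0 - 16) - 14)/(114 - 123) = (-16 - 14)/(-9) = -30*(-1/9) = 10/3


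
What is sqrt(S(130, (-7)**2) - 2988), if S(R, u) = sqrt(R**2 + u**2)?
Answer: sqrt(-2988 + sqrt(19301)) ≈ 53.377*I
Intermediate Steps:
sqrt(S(130, (-7)**2) - 2988) = sqrt(sqrt(130**2 + ((-7)**2)**2) - 2988) = sqrt(sqrt(16900 + 49**2) - 2988) = sqrt(sqrt(16900 + 2401) - 2988) = sqrt(sqrt(19301) - 2988) = sqrt(-2988 + sqrt(19301))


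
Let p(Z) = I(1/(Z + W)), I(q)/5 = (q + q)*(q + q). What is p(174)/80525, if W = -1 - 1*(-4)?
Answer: 4/504553545 ≈ 7.9278e-9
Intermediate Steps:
W = 3 (W = -1 + 4 = 3)
I(q) = 20*q² (I(q) = 5*((q + q)*(q + q)) = 5*((2*q)*(2*q)) = 5*(4*q²) = 20*q²)
p(Z) = 20/(3 + Z)² (p(Z) = 20*(1/(Z + 3))² = 20*(1/(3 + Z))² = 20/(3 + Z)²)
p(174)/80525 = (20/(3 + 174)²)/80525 = (20/177²)*(1/80525) = (20*(1/31329))*(1/80525) = (20/31329)*(1/80525) = 4/504553545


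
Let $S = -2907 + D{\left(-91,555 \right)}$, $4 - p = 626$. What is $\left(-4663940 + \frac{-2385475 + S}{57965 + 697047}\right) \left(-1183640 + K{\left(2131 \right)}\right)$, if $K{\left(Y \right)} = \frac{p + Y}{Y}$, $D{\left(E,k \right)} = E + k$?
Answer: $\frac{4440991388672044300269}{804465286} \approx 5.5204 \cdot 10^{12}$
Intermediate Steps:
$p = -622$ ($p = 4 - 626 = -622$)
$K{\left(Y \right)} = \frac{-622 + Y}{Y}$
$S = -2443$ ($S = -2907 + \left(-91 + 555\right) = -2907 + 464 = -2443$)
$\left(-4663940 + \frac{-2385475 + S}{57965 + 697047}\right) \left(-1183640 + K{\left(2131 \right)}\right) = \left(-4663940 + \frac{-2385475 - 2443}{57965 + 697047}\right) \left(-1183640 + \frac{-622 + 2131}{2131}\right) = \left(-4663940 - \frac{2387918}{755012}\right) \left(-1183640 + \frac{1}{2131} \cdot 1509\right) = \left(-4663940 - \frac{1193959}{377506}\right) \left(-1183640 + \frac{1509}{2131}\right) = \left(-4663940 - \frac{1193959}{377506}\right) \left(- \frac{2522335331}{2131}\right) = \left(- \frac{1760666527599}{377506}\right) \left(- \frac{2522335331}{2131}\right) = \frac{4440991388672044300269}{804465286}$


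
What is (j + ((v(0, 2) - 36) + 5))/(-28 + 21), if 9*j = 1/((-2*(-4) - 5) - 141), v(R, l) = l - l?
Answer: 38503/8694 ≈ 4.4287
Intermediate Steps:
v(R, l) = 0
j = -1/1242 (j = 1/(9*((-2*(-4) - 5) - 141)) = 1/(9*((8 - 5) - 141)) = 1/(9*(3 - 141)) = (1/9)/(-138) = (1/9)*(-1/138) = -1/1242 ≈ -0.00080515)
(j + ((v(0, 2) - 36) + 5))/(-28 + 21) = (-1/1242 + ((0 - 36) + 5))/(-28 + 21) = (-1/1242 + (-36 + 5))/(-7) = -(-1/1242 - 31)/7 = -1/7*(-38503/1242) = 38503/8694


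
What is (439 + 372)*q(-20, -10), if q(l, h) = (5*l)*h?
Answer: 811000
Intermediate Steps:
q(l, h) = 5*h*l
(439 + 372)*q(-20, -10) = (439 + 372)*(5*(-10)*(-20)) = 811*1000 = 811000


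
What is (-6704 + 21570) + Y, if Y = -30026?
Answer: -15160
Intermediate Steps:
(-6704 + 21570) + Y = (-6704 + 21570) - 30026 = 14866 - 30026 = -15160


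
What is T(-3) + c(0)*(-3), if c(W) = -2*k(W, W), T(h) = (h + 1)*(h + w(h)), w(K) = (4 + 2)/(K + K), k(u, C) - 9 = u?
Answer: 62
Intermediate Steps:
k(u, C) = 9 + u
w(K) = 3/K (w(K) = 6/((2*K)) = 6*(1/(2*K)) = 3/K)
T(h) = (1 + h)*(h + 3/h) (T(h) = (h + 1)*(h + 3/h) = (1 + h)*(h + 3/h))
c(W) = -18 - 2*W (c(W) = -2*(9 + W) = -18 - 2*W)
T(-3) + c(0)*(-3) = (3 - 3 + (-3)² + 3/(-3)) + (-18 - 2*0)*(-3) = (3 - 3 + 9 + 3*(-⅓)) + (-18 + 0)*(-3) = (3 - 3 + 9 - 1) - 18*(-3) = 8 + 54 = 62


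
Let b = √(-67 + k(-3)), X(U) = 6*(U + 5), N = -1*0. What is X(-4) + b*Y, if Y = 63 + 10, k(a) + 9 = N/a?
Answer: 6 + 146*I*√19 ≈ 6.0 + 636.4*I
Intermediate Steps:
N = 0
X(U) = 30 + 6*U (X(U) = 6*(5 + U) = 30 + 6*U)
k(a) = -9 (k(a) = -9 + 0/a = -9 + 0 = -9)
b = 2*I*√19 (b = √(-67 - 9) = √(-76) = 2*I*√19 ≈ 8.7178*I)
Y = 73
X(-4) + b*Y = (30 + 6*(-4)) + (2*I*√19)*73 = (30 - 24) + 146*I*√19 = 6 + 146*I*√19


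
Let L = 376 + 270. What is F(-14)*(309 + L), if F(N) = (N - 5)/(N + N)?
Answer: 18145/28 ≈ 648.04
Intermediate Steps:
F(N) = (-5 + N)/(2*N) (F(N) = (-5 + N)/((2*N)) = (-5 + N)*(1/(2*N)) = (-5 + N)/(2*N))
L = 646
F(-14)*(309 + L) = ((½)*(-5 - 14)/(-14))*(309 + 646) = ((½)*(-1/14)*(-19))*955 = (19/28)*955 = 18145/28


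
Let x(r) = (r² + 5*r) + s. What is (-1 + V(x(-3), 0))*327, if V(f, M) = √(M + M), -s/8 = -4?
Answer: -327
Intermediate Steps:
s = 32 (s = -8*(-4) = 32)
x(r) = 32 + r² + 5*r (x(r) = (r² + 5*r) + 32 = 32 + r² + 5*r)
V(f, M) = √2*√M (V(f, M) = √(2*M) = √2*√M)
(-1 + V(x(-3), 0))*327 = (-1 + √2*√0)*327 = (-1 + √2*0)*327 = (-1 + 0)*327 = -1*327 = -327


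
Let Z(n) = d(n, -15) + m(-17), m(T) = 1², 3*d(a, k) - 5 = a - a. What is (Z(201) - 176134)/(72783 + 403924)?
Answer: -528394/1430121 ≈ -0.36947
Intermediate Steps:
d(a, k) = 5/3 (d(a, k) = 5/3 + (a - a)/3 = 5/3 + (⅓)*0 = 5/3 + 0 = 5/3)
m(T) = 1
Z(n) = 8/3 (Z(n) = 5/3 + 1 = 8/3)
(Z(201) - 176134)/(72783 + 403924) = (8/3 - 176134)/(72783 + 403924) = -528394/3/476707 = -528394/3*1/476707 = -528394/1430121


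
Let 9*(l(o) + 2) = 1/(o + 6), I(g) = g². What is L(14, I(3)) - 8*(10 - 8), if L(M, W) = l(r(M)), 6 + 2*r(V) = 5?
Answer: -1780/99 ≈ -17.980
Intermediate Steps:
r(V) = -½ (r(V) = -3 + (½)*5 = -3 + 5/2 = -½)
l(o) = -2 + 1/(9*(6 + o)) (l(o) = -2 + 1/(9*(o + 6)) = -2 + 1/(9*(6 + o)))
L(M, W) = -196/99 (L(M, W) = (-107 - 18*(-½))/(9*(6 - ½)) = (-107 + 9)/(9*(11/2)) = (⅑)*(2/11)*(-98) = -196/99)
L(14, I(3)) - 8*(10 - 8) = -196/99 - 8*(10 - 8) = -196/99 - 8*2 = -196/99 - 1*16 = -196/99 - 16 = -1780/99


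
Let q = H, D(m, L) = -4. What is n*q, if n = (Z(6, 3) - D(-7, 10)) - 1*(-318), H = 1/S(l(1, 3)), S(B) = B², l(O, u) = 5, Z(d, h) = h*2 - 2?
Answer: 326/25 ≈ 13.040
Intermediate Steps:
Z(d, h) = -2 + 2*h (Z(d, h) = 2*h - 2 = -2 + 2*h)
H = 1/25 (H = 1/(5²) = 1/25 ≈ 0.040000)
n = 326 (n = ((-2 + 2*3) - 1*(-4)) - 1*(-318) = ((-2 + 6) + 4) + 318 = (4 + 4) + 318 = 8 + 318 = 326)
q = 1/25 ≈ 0.040000
n*q = 326*(1/25) = 326/25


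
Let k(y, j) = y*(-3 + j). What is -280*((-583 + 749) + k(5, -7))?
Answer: -32480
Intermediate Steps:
-280*((-583 + 749) + k(5, -7)) = -280*((-583 + 749) + 5*(-3 - 7)) = -280*(166 + 5*(-10)) = -280*(166 - 50) = -280*116 = -32480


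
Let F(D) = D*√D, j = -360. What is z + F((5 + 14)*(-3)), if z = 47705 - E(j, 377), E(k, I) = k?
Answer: 48065 - 57*I*√57 ≈ 48065.0 - 430.34*I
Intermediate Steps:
F(D) = D^(3/2)
z = 48065 (z = 47705 - 1*(-360) = 47705 + 360 = 48065)
z + F((5 + 14)*(-3)) = 48065 + ((5 + 14)*(-3))^(3/2) = 48065 + (19*(-3))^(3/2) = 48065 + (-57)^(3/2) = 48065 - 57*I*√57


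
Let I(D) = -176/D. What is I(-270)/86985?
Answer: 88/11742975 ≈ 7.4938e-6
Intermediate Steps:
I(-270)/86985 = -176/(-270)/86985 = -176*(-1/270)*(1/86985) = (88/135)*(1/86985) = 88/11742975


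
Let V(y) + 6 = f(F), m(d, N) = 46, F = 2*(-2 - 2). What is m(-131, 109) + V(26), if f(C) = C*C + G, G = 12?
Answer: 116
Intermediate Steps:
F = -8 (F = 2*(-4) = -8)
f(C) = 12 + C² (f(C) = C*C + 12 = C² + 12 = 12 + C²)
V(y) = 70 (V(y) = -6 + (12 + (-8)²) = -6 + (12 + 64) = -6 + 76 = 70)
m(-131, 109) + V(26) = 46 + 70 = 116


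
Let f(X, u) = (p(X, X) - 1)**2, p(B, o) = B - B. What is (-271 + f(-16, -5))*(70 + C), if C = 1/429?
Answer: -2702790/143 ≈ -18901.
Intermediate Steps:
p(B, o) = 0
C = 1/429 ≈ 0.0023310
f(X, u) = 1 (f(X, u) = (0 - 1)**2 = (-1)**2 = 1)
(-271 + f(-16, -5))*(70 + C) = (-271 + 1)*(70 + 1/429) = -270*30031/429 = -2702790/143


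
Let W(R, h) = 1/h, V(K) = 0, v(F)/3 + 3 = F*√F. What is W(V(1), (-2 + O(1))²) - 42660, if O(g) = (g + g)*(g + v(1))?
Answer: -6143039/144 ≈ -42660.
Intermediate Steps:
v(F) = -9 + 3*F^(3/2) (v(F) = -9 + 3*(F*√F) = -9 + 3*F^(3/2))
O(g) = 2*g*(-6 + g) (O(g) = (g + g)*(g + (-9 + 3*1^(3/2))) = (2*g)*(g + (-9 + 3*1)) = (2*g)*(g + (-9 + 3)) = (2*g)*(g - 6) = (2*g)*(-6 + g) = 2*g*(-6 + g))
W(V(1), (-2 + O(1))²) - 42660 = 1/((-2 + 2*1*(-6 + 1))²) - 42660 = 1/((-2 + 2*1*(-5))²) - 42660 = 1/((-2 - 10)²) - 42660 = 1/((-12)²) - 42660 = 1/144 - 42660 = -6143039/144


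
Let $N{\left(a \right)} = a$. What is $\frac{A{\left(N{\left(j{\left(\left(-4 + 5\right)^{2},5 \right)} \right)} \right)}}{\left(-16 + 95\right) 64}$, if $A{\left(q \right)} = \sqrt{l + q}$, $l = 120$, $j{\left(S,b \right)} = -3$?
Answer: $\frac{3 \sqrt{13}}{5056} \approx 0.0021394$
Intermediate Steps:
$A{\left(q \right)} = \sqrt{120 + q}$
$\frac{A{\left(N{\left(j{\left(\left(-4 + 5\right)^{2},5 \right)} \right)} \right)}}{\left(-16 + 95\right) 64} = \frac{\sqrt{120 - 3}}{\left(-16 + 95\right) 64} = \frac{\sqrt{117}}{79 \cdot 64} = \frac{3 \sqrt{13}}{5056}$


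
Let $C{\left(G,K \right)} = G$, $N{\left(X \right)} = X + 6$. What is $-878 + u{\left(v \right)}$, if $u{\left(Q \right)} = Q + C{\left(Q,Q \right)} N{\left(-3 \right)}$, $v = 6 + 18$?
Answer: $-782$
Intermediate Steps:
$N{\left(X \right)} = 6 + X$
$v = 24$
$u{\left(Q \right)} = 4 Q$ ($u{\left(Q \right)} = Q + Q \left(6 - 3\right) = Q + Q 3 = Q + 3 Q = 4 Q$)
$-878 + u{\left(v \right)} = -878 + 4 \cdot 24 = -878 + 96 = -782$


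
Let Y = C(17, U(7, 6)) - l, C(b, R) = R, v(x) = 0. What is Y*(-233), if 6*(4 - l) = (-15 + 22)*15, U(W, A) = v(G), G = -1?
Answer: -6291/2 ≈ -3145.5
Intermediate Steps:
U(W, A) = 0
l = -27/2 (l = 4 - (-15 + 22)*15/6 = 4 - 7*15/6 = 4 - ⅙*105 = 4 - 35/2 = -27/2 ≈ -13.500)
Y = 27/2 (Y = 0 - 1*(-27/2) = 0 + 27/2 = 27/2 ≈ 13.500)
Y*(-233) = (27/2)*(-233) = -6291/2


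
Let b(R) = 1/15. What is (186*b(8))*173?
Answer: 10726/5 ≈ 2145.2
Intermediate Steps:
b(R) = 1/15
(186*b(8))*173 = (186*(1/15))*173 = (62/5)*173 = 10726/5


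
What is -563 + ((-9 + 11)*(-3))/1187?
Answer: -668287/1187 ≈ -563.00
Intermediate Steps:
-563 + ((-9 + 11)*(-3))/1187 = -563 + (2*(-3))/1187 = -563 + (1/1187)*(-6) = -563 - 6/1187 = -668287/1187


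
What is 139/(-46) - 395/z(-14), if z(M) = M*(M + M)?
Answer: -36329/9016 ≈ -4.0294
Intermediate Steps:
z(M) = 2*M**2 (z(M) = M*(2*M) = 2*M**2)
139/(-46) - 395/z(-14) = 139/(-46) - 395/(2*(-14)**2) = 139*(-1/46) - 395/(2*196) = -139/46 - 395/392 = -36329/9016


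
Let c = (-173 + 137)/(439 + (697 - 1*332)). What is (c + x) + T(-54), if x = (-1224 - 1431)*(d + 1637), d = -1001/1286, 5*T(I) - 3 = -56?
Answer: -1871515771801/430810 ≈ -4.3442e+6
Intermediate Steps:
T(I) = -53/5 (T(I) = ⅗ + (⅕)*(-56) = ⅗ - 56/5 = -53/5)
c = -3/67 (c = -36/(439 + (697 - 332)) = -36/(439 + 365) = -36/804 = -36*1/804 = -3/67 ≈ -0.044776)
d = -1001/1286 (d = -1001*1/1286 = -1001/1286 ≈ -0.77838)
x = -5586600555/1286 (x = (-1224 - 1431)*(-1001/1286 + 1637) = -2655*2104181/1286 = -5586600555/1286 ≈ -4.3442e+6)
(c + x) + T(-54) = (-3/67 - 5586600555/1286) - 53/5 = -374302241043/86162 - 53/5 = -1871515771801/430810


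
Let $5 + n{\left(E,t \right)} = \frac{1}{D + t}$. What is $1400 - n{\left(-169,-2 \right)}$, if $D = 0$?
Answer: $\frac{2811}{2} \approx 1405.5$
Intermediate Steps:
$n{\left(E,t \right)} = -5 + \frac{1}{t}$ ($n{\left(E,t \right)} = -5 + \frac{1}{0 + t} = -5 + \frac{1}{t}$)
$1400 - n{\left(-169,-2 \right)} = 1400 - \left(-5 + \frac{1}{-2}\right) = 1400 - \left(-5 - \frac{1}{2}\right) = 1400 - - \frac{11}{2} = 1400 + \frac{11}{2} = \frac{2811}{2}$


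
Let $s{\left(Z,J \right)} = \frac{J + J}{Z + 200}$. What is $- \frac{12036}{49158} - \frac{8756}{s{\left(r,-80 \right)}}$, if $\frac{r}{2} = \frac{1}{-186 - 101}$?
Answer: $\frac{514690040983}{47027820} \approx 10944.0$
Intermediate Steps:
$r = - \frac{2}{287}$ ($r = \frac{2}{-186 - 101} = \frac{2}{-287} = 2 \left(- \frac{1}{287}\right) = - \frac{2}{287} \approx -0.0069686$)
$s{\left(Z,J \right)} = \frac{2 J}{200 + Z}$
$- \frac{12036}{49158} - \frac{8756}{s{\left(r,-80 \right)}} = - \frac{12036}{49158} - \frac{8756}{2 \left(-80\right) \frac{1}{200 - \frac{2}{287}}} = \left(-12036\right) \frac{1}{49158} - \frac{8756}{2 \left(-80\right) \frac{1}{\frac{57398}{287}}} = - \frac{2006}{8193} - \frac{8756}{2 \left(-80\right) \frac{287}{57398}} = - \frac{2006}{8193} - \frac{8756}{- \frac{22960}{28699}} = - \frac{2006}{8193} - - \frac{62822111}{5740} = - \frac{2006}{8193} + \frac{62822111}{5740} = \frac{514690040983}{47027820}$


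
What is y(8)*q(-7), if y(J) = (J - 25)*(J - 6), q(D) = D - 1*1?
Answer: 272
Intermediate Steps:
q(D) = -1 + D (q(D) = D - 1 = -1 + D)
y(J) = (-25 + J)*(-6 + J)
y(8)*q(-7) = (150 + 8² - 31*8)*(-1 - 7) = (150 + 64 - 248)*(-8) = -34*(-8) = 272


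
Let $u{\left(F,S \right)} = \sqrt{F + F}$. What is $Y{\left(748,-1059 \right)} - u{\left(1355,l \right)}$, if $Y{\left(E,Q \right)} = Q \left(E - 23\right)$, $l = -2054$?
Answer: $-767775 - \sqrt{2710} \approx -7.6783 \cdot 10^{5}$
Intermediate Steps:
$Y{\left(E,Q \right)} = Q \left(-23 + E\right)$
$u{\left(F,S \right)} = \sqrt{2} \sqrt{F}$ ($u{\left(F,S \right)} = \sqrt{2 F} = \sqrt{2} \sqrt{F}$)
$Y{\left(748,-1059 \right)} - u{\left(1355,l \right)} = - 1059 \left(-23 + 748\right) - \sqrt{2} \sqrt{1355} = \left(-1059\right) 725 - \sqrt{2710} = -767775 - \sqrt{2710}$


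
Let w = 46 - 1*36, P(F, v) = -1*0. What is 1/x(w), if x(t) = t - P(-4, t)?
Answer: ⅒ ≈ 0.10000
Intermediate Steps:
P(F, v) = 0
w = 10 (w = 46 - 36 = 10)
x(t) = t (x(t) = t - 1*0 = t + 0 = t)
1/x(w) = 1/10 = ⅒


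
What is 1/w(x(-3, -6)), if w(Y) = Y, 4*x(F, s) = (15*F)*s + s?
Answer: 1/66 ≈ 0.015152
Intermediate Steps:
x(F, s) = s/4 + 15*F*s/4 (x(F, s) = ((15*F)*s + s)/4 = (15*F*s + s)/4 = (s + 15*F*s)/4 = s/4 + 15*F*s/4)
1/w(x(-3, -6)) = 1/((1/4)*(-6)*(1 + 15*(-3))) = 1/((1/4)*(-6)*(1 - 45)) = 1/((1/4)*(-6)*(-44)) = 1/66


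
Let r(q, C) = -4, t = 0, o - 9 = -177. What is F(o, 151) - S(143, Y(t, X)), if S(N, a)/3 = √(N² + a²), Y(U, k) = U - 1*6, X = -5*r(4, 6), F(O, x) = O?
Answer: -168 - 3*√20485 ≈ -597.38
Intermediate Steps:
o = -168 (o = 9 - 177 = -168)
X = 20 (X = -5*(-4) = 20)
Y(U, k) = -6 + U (Y(U, k) = U - 6 = -6 + U)
S(N, a) = 3*√(N² + a²)
F(o, 151) - S(143, Y(t, X)) = -168 - 3*√(143² + (-6 + 0)²) = -168 - 3*√(20449 + (-6)²) = -168 - 3*√(20449 + 36) = -168 - 3*√20485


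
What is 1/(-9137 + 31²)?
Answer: -1/8176 ≈ -0.00012231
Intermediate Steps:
1/(-9137 + 31²) = 1/(-9137 + 961) = 1/(-8176) = -1/8176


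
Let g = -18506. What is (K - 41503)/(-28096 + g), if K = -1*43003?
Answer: 42253/23301 ≈ 1.8134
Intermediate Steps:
K = -43003
(K - 41503)/(-28096 + g) = (-43003 - 41503)/(-28096 - 18506) = -84506/(-46602) = -84506*(-1/46602) = 42253/23301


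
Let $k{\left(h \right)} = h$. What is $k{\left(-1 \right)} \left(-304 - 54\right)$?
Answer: $358$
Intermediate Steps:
$k{\left(-1 \right)} \left(-304 - 54\right) = - (-304 - 54) = \left(-1\right) \left(-358\right) = 358$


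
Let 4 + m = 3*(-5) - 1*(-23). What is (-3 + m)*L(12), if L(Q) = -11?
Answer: -11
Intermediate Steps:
m = 4 (m = -4 + (3*(-5) - 1*(-23)) = -4 + (-15 + 23) = -4 + 8 = 4)
(-3 + m)*L(12) = (-3 + 4)*(-11) = 1*(-11) = -11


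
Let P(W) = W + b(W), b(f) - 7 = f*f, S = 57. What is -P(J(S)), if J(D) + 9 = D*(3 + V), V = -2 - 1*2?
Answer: -4297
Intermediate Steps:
V = -4 (V = -2 - 2 = -4)
b(f) = 7 + f**2 (b(f) = 7 + f*f = 7 + f**2)
J(D) = -9 - D (J(D) = -9 + D*(3 - 4) = -9 + D*(-1) = -9 - D)
P(W) = 7 + W + W**2 (P(W) = W + (7 + W**2) = 7 + W + W**2)
-P(J(S)) = -(7 + (-9 - 1*57) + (-9 - 1*57)**2) = -(7 + (-9 - 57) + (-9 - 57)**2) = -(7 - 66 + (-66)**2) = -(7 - 66 + 4356) = -1*4297 = -4297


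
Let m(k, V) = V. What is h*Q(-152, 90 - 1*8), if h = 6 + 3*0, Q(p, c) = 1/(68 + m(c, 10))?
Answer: 1/13 ≈ 0.076923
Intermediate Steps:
Q(p, c) = 1/78 (Q(p, c) = 1/(68 + 10) = 1/78)
h = 6 (h = 6 + 0 = 6)
h*Q(-152, 90 - 1*8) = 6*(1/78) = 1/13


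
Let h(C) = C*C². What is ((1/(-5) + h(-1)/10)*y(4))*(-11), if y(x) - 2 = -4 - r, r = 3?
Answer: -33/2 ≈ -16.500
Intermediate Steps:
y(x) = -5 (y(x) = 2 + (-4 - 1*3) = 2 + (-4 - 3) = 2 - 7 = -5)
h(C) = C³
((1/(-5) + h(-1)/10)*y(4))*(-11) = ((1/(-5) + (-1)³/10)*(-5))*(-11) = ((1*(-⅕) - 1*⅒)*(-5))*(-11) = ((-⅕ - ⅒)*(-5))*(-11) = -3/10*(-5)*(-11) = (3/2)*(-11) = -33/2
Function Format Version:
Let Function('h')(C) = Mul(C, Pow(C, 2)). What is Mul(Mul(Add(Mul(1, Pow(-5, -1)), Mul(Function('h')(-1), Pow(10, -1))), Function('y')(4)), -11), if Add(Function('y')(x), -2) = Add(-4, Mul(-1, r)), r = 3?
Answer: Rational(-33, 2) ≈ -16.500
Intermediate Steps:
Function('y')(x) = -5 (Function('y')(x) = Add(2, Add(-4, Mul(-1, 3))) = Add(2, Add(-4, -3)) = Add(2, -7) = -5)
Function('h')(C) = Pow(C, 3)
Mul(Mul(Add(Mul(1, Pow(-5, -1)), Mul(Function('h')(-1), Pow(10, -1))), Function('y')(4)), -11) = Mul(Mul(Add(Mul(1, Pow(-5, -1)), Mul(Pow(-1, 3), Pow(10, -1))), -5), -11) = Mul(Mul(Add(Mul(1, Rational(-1, 5)), Mul(-1, Rational(1, 10))), -5), -11) = Mul(Mul(Add(Rational(-1, 5), Rational(-1, 10)), -5), -11) = Mul(Mul(Rational(-3, 10), -5), -11) = Mul(Rational(3, 2), -11) = Rational(-33, 2)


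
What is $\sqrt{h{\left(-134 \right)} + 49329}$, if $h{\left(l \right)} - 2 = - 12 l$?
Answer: $\sqrt{50939} \approx 225.7$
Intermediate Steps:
$h{\left(l \right)} = 2 - 12 l$
$\sqrt{h{\left(-134 \right)} + 49329} = \sqrt{\left(2 - -1608\right) + 49329} = \sqrt{\left(2 + 1608\right) + 49329} = \sqrt{1610 + 49329} = \sqrt{50939}$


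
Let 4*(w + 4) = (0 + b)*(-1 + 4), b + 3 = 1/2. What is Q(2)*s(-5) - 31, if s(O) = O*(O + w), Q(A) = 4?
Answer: 373/2 ≈ 186.50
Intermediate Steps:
b = -5/2 (b = -3 + 1/2 = -3 + ½ = -5/2 ≈ -2.5000)
w = -47/8 (w = -4 + ((0 - 5/2)*(-1 + 4))/4 = -4 + (-5/2*3)/4 = -4 + (¼)*(-15/2) = -4 - 15/8 = -47/8 ≈ -5.8750)
s(O) = O*(-47/8 + O) (s(O) = O*(O - 47/8) = O*(-47/8 + O))
Q(2)*s(-5) - 31 = 4*((⅛)*(-5)*(-47 + 8*(-5))) - 31 = 4*((⅛)*(-5)*(-47 - 40)) - 31 = 4*((⅛)*(-5)*(-87)) - 31 = 4*(435/8) - 31 = 435/2 - 31 = 373/2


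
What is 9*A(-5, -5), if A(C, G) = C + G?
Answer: -90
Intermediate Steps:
9*A(-5, -5) = 9*(-5 - 5) = 9*(-10) = -90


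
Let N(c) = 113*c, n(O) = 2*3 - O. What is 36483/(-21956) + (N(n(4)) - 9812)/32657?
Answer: -1401895547/717017092 ≈ -1.9552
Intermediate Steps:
n(O) = 6 - O
36483/(-21956) + (N(n(4)) - 9812)/32657 = 36483/(-21956) + (113*(6 - 1*4) - 9812)/32657 = 36483*(-1/21956) + (113*(6 - 4) - 9812)*(1/32657) = -36483/21956 + (113*2 - 9812)*(1/32657) = -36483/21956 + (226 - 9812)*(1/32657) = -36483/21956 - 9586*1/32657 = -36483/21956 - 9586/32657 = -1401895547/717017092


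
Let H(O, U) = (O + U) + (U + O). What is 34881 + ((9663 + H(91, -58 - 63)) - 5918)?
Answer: 38566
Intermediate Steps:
H(O, U) = 2*O + 2*U (H(O, U) = (O + U) + (O + U) = 2*O + 2*U)
34881 + ((9663 + H(91, -58 - 63)) - 5918) = 34881 + ((9663 + (2*91 + 2*(-58 - 63))) - 5918) = 34881 + ((9663 + (182 + 2*(-121))) - 5918) = 34881 + ((9663 + (182 - 242)) - 5918) = 34881 + ((9663 - 60) - 5918) = 34881 + (9603 - 5918) = 34881 + 3685 = 38566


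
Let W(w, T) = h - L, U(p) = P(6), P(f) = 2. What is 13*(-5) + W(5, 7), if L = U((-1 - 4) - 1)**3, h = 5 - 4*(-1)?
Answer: -64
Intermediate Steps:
U(p) = 2
h = 9 (h = 5 + 4 = 9)
L = 8 (L = 2**3 = 8)
W(w, T) = 1 (W(w, T) = 9 - 1*8 = 9 - 8 = 1)
13*(-5) + W(5, 7) = 13*(-5) + 1 = -65 + 1 = -64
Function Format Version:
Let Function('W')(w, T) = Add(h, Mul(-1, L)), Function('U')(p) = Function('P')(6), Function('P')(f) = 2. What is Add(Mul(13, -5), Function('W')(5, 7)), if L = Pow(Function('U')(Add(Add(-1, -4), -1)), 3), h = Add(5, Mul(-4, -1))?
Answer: -64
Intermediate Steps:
Function('U')(p) = 2
h = 9 (h = Add(5, 4) = 9)
L = 8 (L = Pow(2, 3) = 8)
Function('W')(w, T) = 1 (Function('W')(w, T) = Add(9, Mul(-1, 8)) = Add(9, -8) = 1)
Add(Mul(13, -5), Function('W')(5, 7)) = Add(Mul(13, -5), 1) = Add(-65, 1) = -64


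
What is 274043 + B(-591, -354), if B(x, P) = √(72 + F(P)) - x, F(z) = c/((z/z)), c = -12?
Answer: 274634 + 2*√15 ≈ 2.7464e+5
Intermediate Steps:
F(z) = -12 (F(z) = -12/(z/z) = -12/1 = -12*1 = -12)
B(x, P) = -x + 2*√15 (B(x, P) = √(72 - 12) - x = √60 - x = 2*√15 - x = -x + 2*√15)
274043 + B(-591, -354) = 274043 + (-1*(-591) + 2*√15) = 274043 + (591 + 2*√15) = 274634 + 2*√15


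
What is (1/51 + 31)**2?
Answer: 2502724/2601 ≈ 962.22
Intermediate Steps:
(1/51 + 31)**2 = (1582/51)**2 = 2502724/2601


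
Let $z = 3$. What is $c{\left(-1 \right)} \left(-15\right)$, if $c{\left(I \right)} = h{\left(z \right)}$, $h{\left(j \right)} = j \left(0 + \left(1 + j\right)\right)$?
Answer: $-180$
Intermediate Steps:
$h{\left(j \right)} = j \left(1 + j\right)$
$c{\left(I \right)} = 12$ ($c{\left(I \right)} = 3 \left(1 + 3\right) = 3 \cdot 4 = 12$)
$c{\left(-1 \right)} \left(-15\right) = 12 \left(-15\right) = -180$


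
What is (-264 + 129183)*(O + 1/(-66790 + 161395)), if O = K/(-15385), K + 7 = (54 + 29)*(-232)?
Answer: 26323909220/163081 ≈ 1.6142e+5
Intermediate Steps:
K = -19263 (K = -7 + (54 + 29)*(-232) = -7 + 83*(-232) = -7 - 19256 = -19263)
O = 19263/15385 (O = -19263/(-15385) = -19263*(-1/15385) = 19263/15385 ≈ 1.2521)
(-264 + 129183)*(O + 1/(-66790 + 161395)) = (-264 + 129183)*(19263/15385 + 1/(-66790 + 161395)) = 128919*(19263/15385 + 1/94605) = 128919*(4287980/3424701) = 26323909220/163081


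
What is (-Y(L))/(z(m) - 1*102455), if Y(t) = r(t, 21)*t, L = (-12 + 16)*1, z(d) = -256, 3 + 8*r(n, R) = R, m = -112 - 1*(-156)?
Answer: 3/34237 ≈ 8.7625e-5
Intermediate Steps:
m = 44 (m = -112 + 156 = 44)
r(n, R) = -3/8 + R/8
L = 4 (L = 4*1 = 4)
Y(t) = 9*t/4 (Y(t) = (-3/8 + (⅛)*21)*t = (-3/8 + 21/8)*t = 9*t/4)
(-Y(L))/(z(m) - 1*102455) = (-9*4/4)/(-256 - 1*102455) = (-1*9)/(-256 - 102455) = -9/(-102711) = -9*(-1/102711) = 3/34237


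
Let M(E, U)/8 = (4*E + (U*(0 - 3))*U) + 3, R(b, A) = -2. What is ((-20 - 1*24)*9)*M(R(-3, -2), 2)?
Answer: 53856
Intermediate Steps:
M(E, U) = 24 - 24*U**2 + 32*E (M(E, U) = 8*((4*E + (U*(0 - 3))*U) + 3) = 8*((4*E + (U*(-3))*U) + 3) = 8*((4*E + (-3*U)*U) + 3) = 8*((4*E - 3*U**2) + 3) = 8*((-3*U**2 + 4*E) + 3) = 8*(3 - 3*U**2 + 4*E) = 24 - 24*U**2 + 32*E)
((-20 - 1*24)*9)*M(R(-3, -2), 2) = ((-20 - 1*24)*9)*(24 - 24*2**2 + 32*(-2)) = ((-20 - 24)*9)*(24 - 24*4 - 64) = (-44*9)*(24 - 96 - 64) = -396*(-136) = 53856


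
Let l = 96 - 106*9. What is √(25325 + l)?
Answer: √24467 ≈ 156.42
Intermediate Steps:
l = -858 (l = 96 - 954 = -858)
√(25325 + l) = √(25325 - 858) = √24467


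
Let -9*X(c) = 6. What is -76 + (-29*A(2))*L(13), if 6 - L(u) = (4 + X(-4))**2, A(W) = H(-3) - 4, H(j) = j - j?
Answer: -6020/9 ≈ -668.89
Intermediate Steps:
X(c) = -2/3 (X(c) = -1/9*6 = -2/3)
H(j) = 0
A(W) = -4 (A(W) = 0 - 4 = -4)
L(u) = -46/9 (L(u) = 6 - (4 - 2/3)**2 = 6 - (10/3)**2 = 6 - 1*100/9 = 6 - 100/9 = -46/9)
-76 + (-29*A(2))*L(13) = -76 - 29*(-4)*(-46/9) = -76 + 116*(-46/9) = -76 - 5336/9 = -6020/9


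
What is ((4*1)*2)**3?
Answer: 512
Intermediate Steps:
((4*1)*2)**3 = (4*2)**3 = 8**3 = 512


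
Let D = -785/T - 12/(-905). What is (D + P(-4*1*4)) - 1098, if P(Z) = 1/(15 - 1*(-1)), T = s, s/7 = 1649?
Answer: -183521322849/167142640 ≈ -1098.0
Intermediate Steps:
s = 11543 (s = 7*1649 = 11543)
T = 11543
D = -571909/10446415 (D = -785/11543 - 12/(-905) = -785*1/11543 - 12*(-1/905) = -785/11543 + 12/905 = -571909/10446415 ≈ -0.054747)
P(Z) = 1/16 (P(Z) = 1/(15 + 1) = 1/16)
(D + P(-4*1*4)) - 1098 = (-571909/10446415 + 1/16) - 1098 = 1295871/167142640 - 1098 = -183521322849/167142640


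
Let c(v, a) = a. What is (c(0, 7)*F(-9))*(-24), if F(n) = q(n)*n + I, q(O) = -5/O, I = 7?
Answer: -336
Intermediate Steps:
F(n) = 2 (F(n) = (-5/n)*n + 7 = -5 + 7 = 2)
(c(0, 7)*F(-9))*(-24) = (7*2)*(-24) = 14*(-24) = -336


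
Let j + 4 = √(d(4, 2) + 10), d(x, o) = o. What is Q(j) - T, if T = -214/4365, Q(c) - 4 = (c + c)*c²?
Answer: -1798166/4365 + 240*√3 ≈ 3.7412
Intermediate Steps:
j = -4 + 2*√3 (j = -4 + √(2 + 10) = -4 + √12 = -4 + 2*√3 ≈ -0.53590)
Q(c) = 4 + 2*c³ (Q(c) = 4 + (c + c)*c² = 4 + (2*c)*c² = 4 + 2*c³)
T = -214/4365 ≈ -0.049026
Q(j) - T = (4 + 2*(-4 + 2*√3)³) - 1*(-214/4365) = (4 + 2*(-4 + 2*√3)³) + 214/4365 = 17674/4365 + 2*(-4 + 2*√3)³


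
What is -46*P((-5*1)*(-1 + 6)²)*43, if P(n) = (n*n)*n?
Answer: 3863281250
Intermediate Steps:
P(n) = n³ (P(n) = n²*n = n³)
-46*P((-5*1)*(-1 + 6)²)*43 = -46*(-125*(-1 + 6)⁶)*43 = -46*(-5*5²)³*43 = -46*(-5*25)³*43 = -46*(-125)³*43 = -46*(-1953125)*43 = 89843750*43 = 3863281250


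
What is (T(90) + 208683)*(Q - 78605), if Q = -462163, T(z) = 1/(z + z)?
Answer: -1692736373224/15 ≈ -1.1285e+11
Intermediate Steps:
T(z) = 1/(2*z)
(T(90) + 208683)*(Q - 78605) = ((½)/90 + 208683)*(-462163 - 78605) = ((½)*(1/90) + 208683)*(-540768) = (1/180 + 208683)*(-540768) = (37562941/180)*(-540768) = -1692736373224/15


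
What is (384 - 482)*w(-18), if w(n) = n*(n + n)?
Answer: -63504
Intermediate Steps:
w(n) = 2*n² (w(n) = n*(2*n) = 2*n²)
(384 - 482)*w(-18) = (384 - 482)*(2*(-18)²) = -196*324 = -98*648 = -63504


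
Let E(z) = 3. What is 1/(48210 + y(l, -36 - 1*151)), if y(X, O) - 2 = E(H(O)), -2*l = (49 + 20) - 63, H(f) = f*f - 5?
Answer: 1/48215 ≈ 2.0740e-5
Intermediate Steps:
H(f) = -5 + f² (H(f) = f² - 5 = -5 + f²)
l = -3 (l = -((49 + 20) - 63)/2 = -(69 - 63)/2 = -½*6 = -3)
y(X, O) = 5 (y(X, O) = 2 + 3 = 5)
1/(48210 + y(l, -36 - 1*151)) = 1/(48210 + 5) = 1/48215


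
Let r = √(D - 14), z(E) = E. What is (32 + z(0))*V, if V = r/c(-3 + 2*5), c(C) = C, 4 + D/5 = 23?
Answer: 288/7 ≈ 41.143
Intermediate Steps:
D = 95 (D = -20 + 5*23 = -20 + 115 = 95)
r = 9 (r = √(95 - 14) = √81 = 9)
V = 9/7 (V = 9/(-3 + 2*5) = 9/(-3 + 10) = 9/7 ≈ 1.2857)
(32 + z(0))*V = (32 + 0)*(9/7) = 32*(9/7) = 288/7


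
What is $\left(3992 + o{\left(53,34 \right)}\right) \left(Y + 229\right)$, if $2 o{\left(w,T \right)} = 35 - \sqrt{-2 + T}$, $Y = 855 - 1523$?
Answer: $- \frac{3520341}{2} + 878 \sqrt{2} \approx -1.7589 \cdot 10^{6}$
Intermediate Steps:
$Y = -668$ ($Y = 855 - 1523 = -668$)
$o{\left(w,T \right)} = \frac{35}{2} - \frac{\sqrt{-2 + T}}{2}$ ($o{\left(w,T \right)} = \frac{35 - \sqrt{-2 + T}}{2} = \frac{35}{2} - \frac{\sqrt{-2 + T}}{2}$)
$\left(3992 + o{\left(53,34 \right)}\right) \left(Y + 229\right) = \left(3992 + \left(\frac{35}{2} - \frac{\sqrt{-2 + 34}}{2}\right)\right) \left(-668 + 229\right) = \left(3992 + \left(\frac{35}{2} - \frac{\sqrt{32}}{2}\right)\right) \left(-439\right) = \left(3992 + \left(\frac{35}{2} - \frac{4 \sqrt{2}}{2}\right)\right) \left(-439\right) = \left(3992 + \left(\frac{35}{2} - 2 \sqrt{2}\right)\right) \left(-439\right) = \left(\frac{8019}{2} - 2 \sqrt{2}\right) \left(-439\right) = - \frac{3520341}{2} + 878 \sqrt{2}$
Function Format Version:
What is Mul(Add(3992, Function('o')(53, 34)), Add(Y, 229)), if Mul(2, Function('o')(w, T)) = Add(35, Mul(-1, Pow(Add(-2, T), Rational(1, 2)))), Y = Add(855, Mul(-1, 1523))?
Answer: Add(Rational(-3520341, 2), Mul(878, Pow(2, Rational(1, 2)))) ≈ -1.7589e+6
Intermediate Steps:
Y = -668 (Y = Add(855, -1523) = -668)
Function('o')(w, T) = Add(Rational(35, 2), Mul(Rational(-1, 2), Pow(Add(-2, T), Rational(1, 2)))) (Function('o')(w, T) = Mul(Rational(1, 2), Add(35, Mul(-1, Pow(Add(-2, T), Rational(1, 2))))) = Add(Rational(35, 2), Mul(Rational(-1, 2), Pow(Add(-2, T), Rational(1, 2)))))
Mul(Add(3992, Function('o')(53, 34)), Add(Y, 229)) = Mul(Add(3992, Add(Rational(35, 2), Mul(Rational(-1, 2), Pow(Add(-2, 34), Rational(1, 2))))), Add(-668, 229)) = Mul(Add(3992, Add(Rational(35, 2), Mul(Rational(-1, 2), Pow(32, Rational(1, 2))))), -439) = Mul(Add(3992, Add(Rational(35, 2), Mul(Rational(-1, 2), Mul(4, Pow(2, Rational(1, 2)))))), -439) = Mul(Add(3992, Add(Rational(35, 2), Mul(-2, Pow(2, Rational(1, 2))))), -439) = Mul(Add(Rational(8019, 2), Mul(-2, Pow(2, Rational(1, 2)))), -439) = Add(Rational(-3520341, 2), Mul(878, Pow(2, Rational(1, 2))))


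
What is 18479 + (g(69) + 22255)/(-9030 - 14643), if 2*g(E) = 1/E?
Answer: 60365493455/3266874 ≈ 18478.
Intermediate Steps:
g(E) = 1/(2*E)
18479 + (g(69) + 22255)/(-9030 - 14643) = 18479 + ((½)/69 + 22255)/(-9030 - 14643) = 18479 + ((½)*(1/69) + 22255)/(-23673) = 18479 + (1/138 + 22255)*(-1/23673) = 18479 + (3071191/138)*(-1/23673) = 18479 - 3071191/3266874 = 60365493455/3266874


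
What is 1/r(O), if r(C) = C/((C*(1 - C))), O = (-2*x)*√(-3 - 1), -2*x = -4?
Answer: 1 + 8*I ≈ 1.0 + 8.0*I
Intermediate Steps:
x = 2 (x = -½*(-4) = 2)
O = -8*I (O = (-2*2)*√(-3 - 1) = -8*I ≈ -8.0*I)
r(C) = 1/(1 - C) (r(C) = C*(1/(C*(1 - C))) = 1/(1 - C))
1/r(O) = 1/(-1/(-1 - 8*I)) = 1/(-(-1 + 8*I)/65) = 1 + 8*I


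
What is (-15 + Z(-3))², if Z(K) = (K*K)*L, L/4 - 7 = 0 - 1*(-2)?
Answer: 95481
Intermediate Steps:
L = 36 (L = 28 + 4*(0 - 1*(-2)) = 28 + 4*(0 + 2) = 28 + 4*2 = 28 + 8 = 36)
Z(K) = 36*K² (Z(K) = (K*K)*36 = K²*36 = 36*K²)
(-15 + Z(-3))² = (-15 + 36*(-3)²)² = (-15 + 36*9)² = (-15 + 324)² = 309² = 95481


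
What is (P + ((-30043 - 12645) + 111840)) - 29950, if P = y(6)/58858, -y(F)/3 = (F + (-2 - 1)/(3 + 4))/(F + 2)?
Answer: 129211673579/3296048 ≈ 39202.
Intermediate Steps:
y(F) = -3*(-3/7 + F)/(2 + F) (y(F) = -3*(F + (-2 - 1)/(3 + 4))/(F + 2) = -3*(F - 3/7)/(2 + F) = -3*(-3/7 + F)/(2 + F))
P = -117/3296048 (P = (3*(3 - 7*6)/(7*(2 + 6)))/58858 = ((3/7)*(3 - 42)/8)/58858 = ((3/7)*(⅛)*(-39))/58858 = (1/58858)*(-117/56) = -117/3296048 ≈ -3.5497e-5)
(P + ((-30043 - 12645) + 111840)) - 29950 = (-117/3296048 + ((-30043 - 12645) + 111840)) - 29950 = (-117/3296048 + (-42688 + 111840)) - 29950 = (-117/3296048 + 69152) - 29950 = 227928311179/3296048 - 29950 = 129211673579/3296048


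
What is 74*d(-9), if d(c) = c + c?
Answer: -1332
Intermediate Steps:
d(c) = 2*c
74*d(-9) = 74*(2*(-9)) = 74*(-18) = -1332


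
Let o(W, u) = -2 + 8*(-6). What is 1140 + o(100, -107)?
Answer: 1090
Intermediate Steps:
o(W, u) = -50 (o(W, u) = -2 - 48 = -50)
1140 + o(100, -107) = 1140 - 50 = 1090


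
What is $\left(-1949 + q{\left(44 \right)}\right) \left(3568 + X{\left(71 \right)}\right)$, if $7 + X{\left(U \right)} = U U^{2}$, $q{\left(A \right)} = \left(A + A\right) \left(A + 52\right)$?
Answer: $2349206528$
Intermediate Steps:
$q{\left(A \right)} = 2 A \left(52 + A\right)$
$X{\left(U \right)} = -7 + U^{3}$ ($X{\left(U \right)} = -7 + U U^{2} = -7 + U^{3}$)
$\left(-1949 + q{\left(44 \right)}\right) \left(3568 + X{\left(71 \right)}\right) = \left(-1949 + 2 \cdot 44 \left(52 + 44\right)\right) \left(3568 - \left(7 - 71^{3}\right)\right) = \left(-1949 + 2 \cdot 44 \cdot 96\right) \left(3568 + \left(-7 + 357911\right)\right) = \left(-1949 + 8448\right) \left(3568 + 357904\right) = 6499 \cdot 361472 = 2349206528$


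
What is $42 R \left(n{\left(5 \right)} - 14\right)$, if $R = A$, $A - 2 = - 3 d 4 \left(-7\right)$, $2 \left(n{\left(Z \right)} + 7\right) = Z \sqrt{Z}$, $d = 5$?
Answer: $-372204 + 44310 \sqrt{5} \approx -2.7312 \cdot 10^{5}$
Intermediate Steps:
$n{\left(Z \right)} = -7 + \frac{Z^{\frac{3}{2}}}{2}$ ($n{\left(Z \right)} = -7 + \frac{Z \sqrt{Z}}{2} = -7 + \frac{Z^{\frac{3}{2}}}{2}$)
$A = 422$ ($A = 2 + \left(-3\right) 5 \cdot 4 \left(-7\right) = 2 + \left(-15\right) 4 \left(-7\right) = 2 - -420 = 2 + 420 = 422$)
$R = 422$
$42 R \left(n{\left(5 \right)} - 14\right) = 42 \cdot 422 \left(\left(-7 + \frac{5^{\frac{3}{2}}}{2}\right) - 14\right) = 17724 \left(\left(-7 + \frac{5 \sqrt{5}}{2}\right) - 14\right) = 17724 \left(-21 + \frac{5 \sqrt{5}}{2}\right) = -372204 + 44310 \sqrt{5}$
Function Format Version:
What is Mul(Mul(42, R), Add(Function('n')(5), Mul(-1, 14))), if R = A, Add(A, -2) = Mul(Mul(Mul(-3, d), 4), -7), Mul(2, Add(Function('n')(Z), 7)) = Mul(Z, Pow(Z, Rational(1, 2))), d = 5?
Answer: Add(-372204, Mul(44310, Pow(5, Rational(1, 2)))) ≈ -2.7312e+5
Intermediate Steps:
Function('n')(Z) = Add(-7, Mul(Rational(1, 2), Pow(Z, Rational(3, 2)))) (Function('n')(Z) = Add(-7, Mul(Rational(1, 2), Mul(Z, Pow(Z, Rational(1, 2))))) = Add(-7, Mul(Rational(1, 2), Pow(Z, Rational(3, 2)))))
A = 422 (A = Add(2, Mul(Mul(Mul(-3, 5), 4), -7)) = Add(2, Mul(Mul(-15, 4), -7)) = Add(2, Mul(-60, -7)) = Add(2, 420) = 422)
R = 422
Mul(Mul(42, R), Add(Function('n')(5), Mul(-1, 14))) = Mul(Mul(42, 422), Add(Add(-7, Mul(Rational(1, 2), Pow(5, Rational(3, 2)))), Mul(-1, 14))) = Mul(17724, Add(Add(-7, Mul(Rational(1, 2), Mul(5, Pow(5, Rational(1, 2))))), -14)) = Mul(17724, Add(Add(-7, Mul(Rational(5, 2), Pow(5, Rational(1, 2)))), -14)) = Mul(17724, Add(-21, Mul(Rational(5, 2), Pow(5, Rational(1, 2))))) = Add(-372204, Mul(44310, Pow(5, Rational(1, 2))))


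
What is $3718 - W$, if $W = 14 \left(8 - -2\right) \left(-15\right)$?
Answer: $5818$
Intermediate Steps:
$W = -2100$ ($W = 14 \left(8 + 2\right) \left(-15\right) = 14 \cdot 10 \left(-15\right) = 140 \left(-15\right) = -2100$)
$3718 - W = 3718 - -2100 = 3718 + 2100 = 5818$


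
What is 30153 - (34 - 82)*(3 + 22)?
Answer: 31353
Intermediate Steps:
30153 - (34 - 82)*(3 + 22) = 30153 - (-48)*25 = 30153 - 1*(-1200) = 30153 + 1200 = 31353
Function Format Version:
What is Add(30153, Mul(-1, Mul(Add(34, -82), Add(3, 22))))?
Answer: 31353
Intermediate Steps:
Add(30153, Mul(-1, Mul(Add(34, -82), Add(3, 22)))) = Add(30153, Mul(-1, Mul(-48, 25))) = Add(30153, Mul(-1, -1200)) = Add(30153, 1200) = 31353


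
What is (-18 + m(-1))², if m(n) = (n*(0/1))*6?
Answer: 324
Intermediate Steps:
m(n) = 0 (m(n) = (n*(0*1))*6 = (n*0)*6 = 0*6 = 0)
(-18 + m(-1))² = (-18 + 0)² = (-18)² = 324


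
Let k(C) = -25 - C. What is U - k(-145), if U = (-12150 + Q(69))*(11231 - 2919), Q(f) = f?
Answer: -100417392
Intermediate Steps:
U = -100417272 (U = (-12150 + 69)*(11231 - 2919) = -12081*8312 = -100417272)
U - k(-145) = -100417272 - (-25 - 1*(-145)) = -100417272 - (-25 + 145) = -100417272 - 1*120 = -100417272 - 120 = -100417392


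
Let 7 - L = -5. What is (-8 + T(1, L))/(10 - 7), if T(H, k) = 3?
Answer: -5/3 ≈ -1.6667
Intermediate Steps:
L = 12 (L = 7 - 1*(-5) = 7 + 5 = 12)
(-8 + T(1, L))/(10 - 7) = (-8 + 3)/(10 - 7) = -5/3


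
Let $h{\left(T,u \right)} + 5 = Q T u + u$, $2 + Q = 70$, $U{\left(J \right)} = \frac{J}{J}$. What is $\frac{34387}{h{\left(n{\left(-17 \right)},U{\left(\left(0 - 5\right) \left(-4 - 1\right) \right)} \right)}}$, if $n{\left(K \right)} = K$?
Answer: $- \frac{34387}{1160} \approx -29.644$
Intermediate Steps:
$U{\left(J \right)} = 1$
$Q = 68$ ($Q = -2 + 70 = 68$)
$h{\left(T,u \right)} = -5 + u + 68 T u$ ($h{\left(T,u \right)} = -5 + \left(68 T u + u\right) = -5 + \left(u + 68 T u\right) = -5 + u + 68 T u$)
$\frac{34387}{h{\left(n{\left(-17 \right)},U{\left(\left(0 - 5\right) \left(-4 - 1\right) \right)} \right)}} = \frac{34387}{-5 + 1 + 68 \left(-17\right) 1} = \frac{34387}{-5 + 1 - 1156} = \frac{34387}{-1160} = 34387 \left(- \frac{1}{1160}\right) = - \frac{34387}{1160}$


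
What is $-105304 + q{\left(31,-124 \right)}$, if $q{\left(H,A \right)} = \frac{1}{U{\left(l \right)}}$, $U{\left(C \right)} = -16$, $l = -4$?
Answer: $- \frac{1684865}{16} \approx -1.053 \cdot 10^{5}$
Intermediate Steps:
$q{\left(H,A \right)} = - \frac{1}{16}$ ($q{\left(H,A \right)} = \frac{1}{-16} = - \frac{1}{16}$)
$-105304 + q{\left(31,-124 \right)} = -105304 - \frac{1}{16} = - \frac{1684865}{16}$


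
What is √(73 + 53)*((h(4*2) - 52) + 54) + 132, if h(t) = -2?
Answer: 132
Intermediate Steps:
√(73 + 53)*((h(4*2) - 52) + 54) + 132 = √(73 + 53)*((-2 - 52) + 54) + 132 = √126*(-54 + 54) + 132 = (3*√14)*0 + 132 = 0 + 132 = 132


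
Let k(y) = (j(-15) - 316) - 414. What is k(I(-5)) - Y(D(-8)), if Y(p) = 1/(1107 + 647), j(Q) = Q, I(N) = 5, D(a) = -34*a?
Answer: -1306731/1754 ≈ -745.00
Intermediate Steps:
k(y) = -745 (k(y) = (-15 - 316) - 414 = -331 - 414 = -745)
Y(p) = 1/1754
k(I(-5)) - Y(D(-8)) = -745 - 1*1/1754 = -745 - 1/1754 = -1306731/1754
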